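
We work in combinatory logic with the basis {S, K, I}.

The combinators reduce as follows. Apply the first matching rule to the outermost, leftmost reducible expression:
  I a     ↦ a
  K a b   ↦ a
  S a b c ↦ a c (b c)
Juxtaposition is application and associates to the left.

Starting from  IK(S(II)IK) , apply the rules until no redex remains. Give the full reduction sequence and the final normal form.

  start: IK(S(II)IK)
  [1] K(S(II)IK)
  [2] K(IIK(IK))
  [3] K(IK(IK))
  [4] K(K(IK))
  [5] K(KK)

Answer: normal form = K(KK)  (in 5 steps)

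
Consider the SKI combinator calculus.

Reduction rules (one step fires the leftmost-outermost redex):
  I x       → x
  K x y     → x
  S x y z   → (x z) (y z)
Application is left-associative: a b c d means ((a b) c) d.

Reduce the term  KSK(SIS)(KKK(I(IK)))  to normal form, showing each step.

Answer: normal form = S(SIS)(KK)  (in 4 steps)

Working:
  start: KSK(SIS)(KKK(I(IK)))
  →1  S(SIS)(KKK(I(IK)))
  →2  S(SIS)(K(I(IK)))
  →3  S(SIS)(K(IK))
  →4  S(SIS)(KK)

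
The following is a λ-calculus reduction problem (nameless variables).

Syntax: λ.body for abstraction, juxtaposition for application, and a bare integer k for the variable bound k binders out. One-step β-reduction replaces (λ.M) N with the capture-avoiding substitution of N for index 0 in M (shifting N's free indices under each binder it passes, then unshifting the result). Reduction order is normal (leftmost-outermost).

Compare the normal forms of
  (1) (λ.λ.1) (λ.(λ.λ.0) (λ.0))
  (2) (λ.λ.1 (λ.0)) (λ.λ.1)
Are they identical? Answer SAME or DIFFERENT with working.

Answer: SAME — A ⇓ λ.λ.λ.0, B ⇓ λ.λ.λ.0

Reduction:
Term A:
  start: (λ.λ.1) (λ.(λ.λ.0) (λ.0))
  [1] λ.λ.(λ.λ.0) (λ.0)
  [2] λ.λ.λ.0

Term B:
  start: (λ.λ.1 (λ.0)) (λ.λ.1)
  [1] λ.(λ.λ.1) (λ.0)
  [2] λ.λ.λ.0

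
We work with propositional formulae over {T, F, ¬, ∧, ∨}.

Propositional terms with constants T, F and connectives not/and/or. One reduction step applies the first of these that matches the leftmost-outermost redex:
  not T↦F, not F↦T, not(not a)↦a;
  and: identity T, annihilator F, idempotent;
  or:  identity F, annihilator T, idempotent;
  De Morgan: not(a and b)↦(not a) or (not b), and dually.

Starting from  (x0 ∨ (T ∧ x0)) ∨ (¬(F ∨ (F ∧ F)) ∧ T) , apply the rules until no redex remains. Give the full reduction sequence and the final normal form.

Answer: normal form = T  (in 10 steps)

Working:
  start: (x0 ∨ (T ∧ x0)) ∨ (¬(F ∨ (F ∧ F)) ∧ T)
  [1] (x0 ∨ x0) ∨ (¬(F ∨ (F ∧ F)) ∧ T)
  [2] x0 ∨ (¬(F ∨ (F ∧ F)) ∧ T)
  [3] x0 ∨ ¬(F ∨ (F ∧ F))
  [4] x0 ∨ (¬F ∧ ¬(F ∧ F))
  [5] x0 ∨ (T ∧ ¬(F ∧ F))
  [6] x0 ∨ ¬(F ∧ F)
  [7] x0 ∨ (¬F ∨ ¬F)
  [8] x0 ∨ ¬F
  [9] x0 ∨ T
  [10] T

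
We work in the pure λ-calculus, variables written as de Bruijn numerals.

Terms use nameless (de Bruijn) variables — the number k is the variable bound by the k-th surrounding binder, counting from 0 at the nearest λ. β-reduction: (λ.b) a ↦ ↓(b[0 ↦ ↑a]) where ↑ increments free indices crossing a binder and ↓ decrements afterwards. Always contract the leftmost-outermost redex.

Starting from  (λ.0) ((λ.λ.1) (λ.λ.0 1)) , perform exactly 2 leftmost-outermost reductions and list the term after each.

Answer: after 2 steps: λ.λ.λ.0 1

Working:
  start: (λ.0) ((λ.λ.1) (λ.λ.0 1))
  step 1: (λ.λ.1) (λ.λ.0 1)
  step 2: λ.λ.λ.0 1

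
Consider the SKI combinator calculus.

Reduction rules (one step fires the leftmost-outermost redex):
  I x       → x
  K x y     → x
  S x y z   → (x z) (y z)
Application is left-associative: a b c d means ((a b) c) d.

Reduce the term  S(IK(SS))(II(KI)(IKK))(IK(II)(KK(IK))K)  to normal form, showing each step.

Answer: normal form = SSK  (in 11 steps)

Reduction:
  start: S(IK(SS))(II(KI)(IKK))(IK(II)(KK(IK))K)
  step 1: IK(SS)(IK(II)(KK(IK))K)(II(KI)(IKK)(IK(II)(KK(IK))K))
  step 2: K(SS)(IK(II)(KK(IK))K)(II(KI)(IKK)(IK(II)(KK(IK))K))
  step 3: SS(II(KI)(IKK)(IK(II)(KK(IK))K))
  step 4: SS(I(KI)(IKK)(IK(II)(KK(IK))K))
  step 5: SS(KI(IKK)(IK(II)(KK(IK))K))
  step 6: SS(I(IK(II)(KK(IK))K))
  step 7: SS(IK(II)(KK(IK))K)
  step 8: SS(K(II)(KK(IK))K)
  step 9: SS(IIK)
  step 10: SS(IK)
  step 11: SSK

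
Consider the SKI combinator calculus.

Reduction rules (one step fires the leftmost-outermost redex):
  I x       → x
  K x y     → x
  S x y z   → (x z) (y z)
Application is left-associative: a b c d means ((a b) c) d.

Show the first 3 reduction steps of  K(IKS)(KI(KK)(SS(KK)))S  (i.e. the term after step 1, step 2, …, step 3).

Answer: after 3 steps: S

Working:
  start: K(IKS)(KI(KK)(SS(KK)))S
  →1  IKSS
  →2  KSS
  →3  S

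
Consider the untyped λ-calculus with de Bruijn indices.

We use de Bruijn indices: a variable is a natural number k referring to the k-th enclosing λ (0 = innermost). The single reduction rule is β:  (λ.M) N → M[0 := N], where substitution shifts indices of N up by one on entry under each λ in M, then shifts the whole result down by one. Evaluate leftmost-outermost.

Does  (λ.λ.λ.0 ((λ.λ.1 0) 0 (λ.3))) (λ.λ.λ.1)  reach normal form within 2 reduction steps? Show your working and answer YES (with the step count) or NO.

  start: (λ.λ.λ.0 ((λ.λ.1 0) 0 (λ.3))) (λ.λ.λ.1)
  step 1: λ.λ.0 ((λ.λ.1 0) 0 (λ.λ.λ.λ.1))
  step 2: λ.λ.0 ((λ.1 0) (λ.λ.λ.λ.1))

Answer: NO — after 2 steps the term is λ.λ.0 ((λ.1 0) (λ.λ.λ.λ.1)), not yet normal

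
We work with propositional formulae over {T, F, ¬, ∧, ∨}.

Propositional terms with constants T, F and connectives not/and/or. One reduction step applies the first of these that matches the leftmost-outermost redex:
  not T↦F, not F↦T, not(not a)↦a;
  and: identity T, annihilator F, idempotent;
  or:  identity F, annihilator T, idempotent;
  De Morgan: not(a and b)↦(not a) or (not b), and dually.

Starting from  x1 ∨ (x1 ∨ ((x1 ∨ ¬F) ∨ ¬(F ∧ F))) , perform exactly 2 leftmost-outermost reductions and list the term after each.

Answer: after 2 steps: x1 ∨ (x1 ∨ (T ∨ ¬(F ∧ F)))

Derivation:
  start: x1 ∨ (x1 ∨ ((x1 ∨ ¬F) ∨ ¬(F ∧ F)))
  →1  x1 ∨ (x1 ∨ ((x1 ∨ T) ∨ ¬(F ∧ F)))
  →2  x1 ∨ (x1 ∨ (T ∨ ¬(F ∧ F)))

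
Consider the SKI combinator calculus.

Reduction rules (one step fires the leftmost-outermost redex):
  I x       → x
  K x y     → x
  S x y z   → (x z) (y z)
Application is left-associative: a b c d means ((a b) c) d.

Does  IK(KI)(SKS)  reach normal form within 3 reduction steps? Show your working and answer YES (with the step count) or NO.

Answer: YES — reaches normal form KI in 2 ≤ 3 steps

Working:
  start: IK(KI)(SKS)
  step 1: K(KI)(SKS)
  step 2: KI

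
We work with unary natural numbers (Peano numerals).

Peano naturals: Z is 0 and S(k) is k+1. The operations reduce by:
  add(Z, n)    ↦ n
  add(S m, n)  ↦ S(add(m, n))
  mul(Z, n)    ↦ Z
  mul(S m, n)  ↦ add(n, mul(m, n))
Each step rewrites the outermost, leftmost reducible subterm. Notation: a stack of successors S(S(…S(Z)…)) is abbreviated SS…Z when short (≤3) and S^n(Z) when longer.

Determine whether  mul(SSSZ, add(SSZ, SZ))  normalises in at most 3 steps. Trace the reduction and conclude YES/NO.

  start: mul(SSSZ, add(SSZ, SZ))
  [1] add(add(SSZ, SZ), mul(SSZ, add(SSZ, SZ)))
  [2] add(S(add(SZ, SZ)), mul(SSZ, add(SSZ, SZ)))
  [3] S(add(add(SZ, SZ), mul(SSZ, add(SSZ, SZ))))

Answer: NO — after 3 steps the term is S(add(add(SZ, SZ), mul(SSZ, add(SSZ, SZ)))), not yet normal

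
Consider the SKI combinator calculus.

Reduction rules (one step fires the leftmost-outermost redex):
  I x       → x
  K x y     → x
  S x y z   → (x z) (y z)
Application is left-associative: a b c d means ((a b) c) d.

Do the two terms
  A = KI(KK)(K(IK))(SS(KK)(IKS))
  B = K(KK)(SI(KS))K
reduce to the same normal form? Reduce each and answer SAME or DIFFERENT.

Answer: SAME — A ⇓ K, B ⇓ K

Working:
Term A:
  start: KI(KK)(K(IK))(SS(KK)(IKS))
  [1] I(K(IK))(SS(KK)(IKS))
  [2] K(IK)(SS(KK)(IKS))
  [3] IK
  [4] K

Term B:
  start: K(KK)(SI(KS))K
  [1] KKK
  [2] K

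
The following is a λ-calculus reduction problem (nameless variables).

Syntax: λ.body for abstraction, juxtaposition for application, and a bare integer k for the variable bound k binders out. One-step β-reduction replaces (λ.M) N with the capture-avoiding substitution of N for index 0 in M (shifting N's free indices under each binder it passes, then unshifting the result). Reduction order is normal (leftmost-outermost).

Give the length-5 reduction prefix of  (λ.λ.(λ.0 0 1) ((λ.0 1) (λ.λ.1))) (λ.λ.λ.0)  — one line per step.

Answer: after 5 steps: λ.0 0

Working:
  start: (λ.λ.(λ.0 0 1) ((λ.0 1) (λ.λ.1))) (λ.λ.λ.0)
  →1  λ.(λ.0 0 1) ((λ.0 1) (λ.λ.1))
  →2  λ.(λ.0 1) (λ.λ.1) ((λ.0 1) (λ.λ.1)) 0
  →3  λ.(λ.λ.1) 0 ((λ.0 1) (λ.λ.1)) 0
  →4  λ.(λ.1) ((λ.0 1) (λ.λ.1)) 0
  →5  λ.0 0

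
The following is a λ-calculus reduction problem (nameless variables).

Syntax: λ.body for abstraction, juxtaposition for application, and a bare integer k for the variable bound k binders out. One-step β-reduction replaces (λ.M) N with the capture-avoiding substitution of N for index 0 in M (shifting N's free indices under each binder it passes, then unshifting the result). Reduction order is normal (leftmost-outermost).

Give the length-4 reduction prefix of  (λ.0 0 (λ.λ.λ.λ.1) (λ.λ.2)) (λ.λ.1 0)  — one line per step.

  start: (λ.0 0 (λ.λ.λ.λ.1) (λ.λ.2)) (λ.λ.1 0)
  [1] (λ.λ.1 0) (λ.λ.1 0) (λ.λ.λ.λ.1) (λ.λ.λ.λ.1 0)
  [2] (λ.(λ.λ.1 0) 0) (λ.λ.λ.λ.1) (λ.λ.λ.λ.1 0)
  [3] (λ.λ.1 0) (λ.λ.λ.λ.1) (λ.λ.λ.λ.1 0)
  [4] (λ.(λ.λ.λ.λ.1) 0) (λ.λ.λ.λ.1 0)

Answer: after 4 steps: (λ.(λ.λ.λ.λ.1) 0) (λ.λ.λ.λ.1 0)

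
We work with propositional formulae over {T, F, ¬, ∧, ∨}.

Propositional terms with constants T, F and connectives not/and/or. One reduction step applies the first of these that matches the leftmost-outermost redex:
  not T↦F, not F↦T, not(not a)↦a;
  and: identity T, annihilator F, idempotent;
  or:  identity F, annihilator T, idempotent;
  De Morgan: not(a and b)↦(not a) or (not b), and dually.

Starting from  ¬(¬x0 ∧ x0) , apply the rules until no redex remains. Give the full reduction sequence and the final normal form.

Answer: normal form = x0 ∨ ¬x0  (in 2 steps)

Working:
  start: ¬(¬x0 ∧ x0)
  →1  ¬¬x0 ∨ ¬x0
  →2  x0 ∨ ¬x0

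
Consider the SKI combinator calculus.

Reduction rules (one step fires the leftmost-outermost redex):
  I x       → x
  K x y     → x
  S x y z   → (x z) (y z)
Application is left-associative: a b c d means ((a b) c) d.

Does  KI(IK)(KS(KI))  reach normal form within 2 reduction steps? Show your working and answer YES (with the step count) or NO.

  start: KI(IK)(KS(KI))
  step 1: I(KS(KI))
  step 2: KS(KI)

Answer: NO — after 2 steps the term is KS(KI), not yet normal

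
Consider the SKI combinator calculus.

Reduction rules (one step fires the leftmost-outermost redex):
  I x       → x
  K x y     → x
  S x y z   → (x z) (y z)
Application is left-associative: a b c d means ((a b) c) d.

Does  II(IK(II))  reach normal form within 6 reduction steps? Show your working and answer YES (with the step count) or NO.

  start: II(IK(II))
  step 1: I(IK(II))
  step 2: IK(II)
  step 3: K(II)
  step 4: KI

Answer: YES — reaches normal form KI in 4 ≤ 6 steps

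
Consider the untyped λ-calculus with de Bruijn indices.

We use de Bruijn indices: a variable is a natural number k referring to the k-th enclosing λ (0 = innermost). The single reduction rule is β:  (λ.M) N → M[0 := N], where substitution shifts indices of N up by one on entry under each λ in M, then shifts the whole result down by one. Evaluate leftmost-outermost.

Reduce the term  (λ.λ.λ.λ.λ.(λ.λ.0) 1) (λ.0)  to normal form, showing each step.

Answer: normal form = λ.λ.λ.λ.λ.0  (in 2 steps)

Derivation:
  start: (λ.λ.λ.λ.λ.(λ.λ.0) 1) (λ.0)
  →1  λ.λ.λ.λ.(λ.λ.0) 1
  →2  λ.λ.λ.λ.λ.0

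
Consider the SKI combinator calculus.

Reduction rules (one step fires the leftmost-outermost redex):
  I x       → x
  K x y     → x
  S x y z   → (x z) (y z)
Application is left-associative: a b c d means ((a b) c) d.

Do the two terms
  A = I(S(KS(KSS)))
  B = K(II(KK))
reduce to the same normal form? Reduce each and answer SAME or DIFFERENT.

Term A:
  start: I(S(KS(KSS)))
  step 1: S(KS(KSS))
  step 2: SS

Term B:
  start: K(II(KK))
  step 1: K(I(KK))
  step 2: K(KK)

Answer: DIFFERENT — A ⇓ SS, B ⇓ K(KK)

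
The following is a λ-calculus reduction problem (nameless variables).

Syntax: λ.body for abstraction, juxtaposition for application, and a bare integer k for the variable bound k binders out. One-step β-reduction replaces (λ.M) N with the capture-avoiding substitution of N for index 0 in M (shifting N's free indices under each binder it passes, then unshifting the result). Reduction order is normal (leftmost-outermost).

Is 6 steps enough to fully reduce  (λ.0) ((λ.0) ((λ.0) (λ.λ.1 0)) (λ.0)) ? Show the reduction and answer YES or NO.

  start: (λ.0) ((λ.0) ((λ.0) (λ.λ.1 0)) (λ.0))
  step 1: (λ.0) ((λ.0) (λ.λ.1 0)) (λ.0)
  step 2: (λ.0) (λ.λ.1 0) (λ.0)
  step 3: (λ.λ.1 0) (λ.0)
  step 4: λ.(λ.0) 0
  step 5: λ.0

Answer: YES — reaches normal form λ.0 in 5 ≤ 6 steps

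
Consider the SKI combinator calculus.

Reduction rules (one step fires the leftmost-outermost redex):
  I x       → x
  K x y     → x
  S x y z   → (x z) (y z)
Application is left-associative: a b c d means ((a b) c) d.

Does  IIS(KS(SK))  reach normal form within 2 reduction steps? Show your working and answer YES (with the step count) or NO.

Answer: NO — after 2 steps the term is S(KS(SK)), not yet normal

Derivation:
  start: IIS(KS(SK))
  step 1: IS(KS(SK))
  step 2: S(KS(SK))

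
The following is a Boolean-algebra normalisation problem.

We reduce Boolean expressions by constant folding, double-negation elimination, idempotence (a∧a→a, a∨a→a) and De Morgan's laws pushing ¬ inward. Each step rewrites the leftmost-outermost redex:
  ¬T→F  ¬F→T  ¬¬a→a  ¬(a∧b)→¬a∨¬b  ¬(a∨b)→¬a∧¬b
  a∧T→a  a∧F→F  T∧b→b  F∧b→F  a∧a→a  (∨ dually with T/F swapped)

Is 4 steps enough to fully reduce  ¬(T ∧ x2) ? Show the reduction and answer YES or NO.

  start: ¬(T ∧ x2)
  [1] ¬T ∨ ¬x2
  [2] F ∨ ¬x2
  [3] ¬x2

Answer: YES — reaches normal form ¬x2 in 3 ≤ 4 steps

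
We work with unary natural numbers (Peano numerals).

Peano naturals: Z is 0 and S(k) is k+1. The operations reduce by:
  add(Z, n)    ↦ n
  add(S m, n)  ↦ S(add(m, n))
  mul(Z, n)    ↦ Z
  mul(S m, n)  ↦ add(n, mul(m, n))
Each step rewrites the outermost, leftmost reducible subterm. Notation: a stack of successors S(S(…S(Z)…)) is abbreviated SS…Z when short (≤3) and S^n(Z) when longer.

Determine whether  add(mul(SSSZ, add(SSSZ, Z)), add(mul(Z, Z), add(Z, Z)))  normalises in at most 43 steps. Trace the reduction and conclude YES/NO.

Answer: YES — reaches normal form S^9(Z) in 41 ≤ 43 steps

Reduction:
  start: add(mul(SSSZ, add(SSSZ, Z)), add(mul(Z, Z), add(Z, Z)))
  [1] add(add(add(SSSZ, Z), mul(SSZ, add(SSSZ, Z))), add(mul(Z, Z), add(Z, Z)))
  [2] add(add(S(add(SSZ, Z)), mul(SSZ, add(SSSZ, Z))), add(mul(Z, Z), add(Z, Z)))
  [3] add(S(add(add(SSZ, Z), mul(SSZ, add(SSSZ, Z)))), add(mul(Z, Z), add(Z, Z)))
  [4] S(add(add(add(SSZ, Z), mul(SSZ, add(SSSZ, Z))), add(mul(Z, Z), add(Z, Z))))
  [5] S(add(add(S(add(SZ, Z)), mul(SSZ, add(SSSZ, Z))), add(mul(Z, Z), add(Z, Z))))
  [6] S(add(S(add(add(SZ, Z), mul(SSZ, add(SSSZ, Z)))), add(mul(Z, Z), add(Z, Z))))
  [7] S(S(add(add(add(SZ, Z), mul(SSZ, add(SSSZ, Z))), add(mul(Z, Z), add(Z, Z)))))
  [8] S(S(add(add(S(add(Z, Z)), mul(SSZ, add(SSSZ, Z))), add(mul(Z, Z), add(Z, Z)))))
  [9] S(S(add(S(add(add(Z, Z), mul(SSZ, add(SSSZ, Z)))), add(mul(Z, Z), add(Z, Z)))))
  [10] S(S(S(add(add(add(Z, Z), mul(SSZ, add(SSSZ, Z))), add(mul(Z, Z), add(Z, Z))))))
  [11] S(S(S(add(add(Z, mul(SSZ, add(SSSZ, Z))), add(mul(Z, Z), add(Z, Z))))))
  [12] S(S(S(add(mul(SSZ, add(SSSZ, Z)), add(mul(Z, Z), add(Z, Z))))))
  [13] S(S(S(add(add(add(SSSZ, Z), mul(SZ, add(SSSZ, Z))), add(mul(Z, Z), add(Z, Z))))))
  [14] S(S(S(add(add(S(add(SSZ, Z)), mul(SZ, add(SSSZ, Z))), add(mul(Z, Z), add(Z, Z))))))
  [15] S(S(S(add(S(add(add(SSZ, Z), mul(SZ, add(SSSZ, Z)))), add(mul(Z, Z), add(Z, Z))))))
  [16] S(S(S(S(add(add(add(SSZ, Z), mul(SZ, add(SSSZ, Z))), add(mul(Z, Z), add(Z, Z)))))))
  [17] S(S(S(S(add(add(S(add(SZ, Z)), mul(SZ, add(SSSZ, Z))), add(mul(Z, Z), add(Z, Z)))))))
  [18] S(S(S(S(add(S(add(add(SZ, Z), mul(SZ, add(SSSZ, Z)))), add(mul(Z, Z), add(Z, Z)))))))
  [19] S(S(S(S(S(add(add(add(SZ, Z), mul(SZ, add(SSSZ, Z))), add(mul(Z, Z), add(Z, Z))))))))
  [20] S(S(S(S(S(add(add(S(add(Z, Z)), mul(SZ, add(SSSZ, Z))), add(mul(Z, Z), add(Z, Z))))))))
  [21] S(S(S(S(S(add(S(add(add(Z, Z), mul(SZ, add(SSSZ, Z)))), add(mul(Z, Z), add(Z, Z))))))))
  [22] S(S(S(S(S(S(add(add(add(Z, Z), mul(SZ, add(SSSZ, Z))), add(mul(Z, Z), add(Z, Z)))))))))
  [23] S(S(S(S(S(S(add(add(Z, mul(SZ, add(SSSZ, Z))), add(mul(Z, Z), add(Z, Z)))))))))
  [24] S(S(S(S(S(S(add(mul(SZ, add(SSSZ, Z)), add(mul(Z, Z), add(Z, Z)))))))))
  [25] S(S(S(S(S(S(add(add(add(SSSZ, Z), mul(Z, add(SSSZ, Z))), add(mul(Z, Z), add(Z, Z)))))))))
  [26] S(S(S(S(S(S(add(add(S(add(SSZ, Z)), mul(Z, add(SSSZ, Z))), add(mul(Z, Z), add(Z, Z)))))))))
  [27] S(S(S(S(S(S(add(S(add(add(SSZ, Z), mul(Z, add(SSSZ, Z)))), add(mul(Z, Z), add(Z, Z)))))))))
  [28] S(S(S(S(S(S(S(add(add(add(SSZ, Z), mul(Z, add(SSSZ, Z))), add(mul(Z, Z), add(Z, Z))))))))))
  [29] S(S(S(S(S(S(S(add(add(S(add(SZ, Z)), mul(Z, add(SSSZ, Z))), add(mul(Z, Z), add(Z, Z))))))))))
  [30] S(S(S(S(S(S(S(add(S(add(add(SZ, Z), mul(Z, add(SSSZ, Z)))), add(mul(Z, Z), add(Z, Z))))))))))
  [31] S(S(S(S(S(S(S(S(add(add(add(SZ, Z), mul(Z, add(SSSZ, Z))), add(mul(Z, Z), add(Z, Z)))))))))))
  [32] S(S(S(S(S(S(S(S(add(add(S(add(Z, Z)), mul(Z, add(SSSZ, Z))), add(mul(Z, Z), add(Z, Z)))))))))))
  [33] S(S(S(S(S(S(S(S(add(S(add(add(Z, Z), mul(Z, add(SSSZ, Z)))), add(mul(Z, Z), add(Z, Z)))))))))))
  [34] S(S(S(S(S(S(S(S(S(add(add(add(Z, Z), mul(Z, add(SSSZ, Z))), add(mul(Z, Z), add(Z, Z))))))))))))
  [35] S(S(S(S(S(S(S(S(S(add(add(Z, mul(Z, add(SSSZ, Z))), add(mul(Z, Z), add(Z, Z))))))))))))
  [36] S(S(S(S(S(S(S(S(S(add(mul(Z, add(SSSZ, Z)), add(mul(Z, Z), add(Z, Z))))))))))))
  [37] S(S(S(S(S(S(S(S(S(add(Z, add(mul(Z, Z), add(Z, Z))))))))))))
  [38] S(S(S(S(S(S(S(S(S(add(mul(Z, Z), add(Z, Z)))))))))))
  [39] S(S(S(S(S(S(S(S(S(add(Z, add(Z, Z)))))))))))
  [40] S(S(S(S(S(S(S(S(S(add(Z, Z))))))))))
  [41] S^9(Z)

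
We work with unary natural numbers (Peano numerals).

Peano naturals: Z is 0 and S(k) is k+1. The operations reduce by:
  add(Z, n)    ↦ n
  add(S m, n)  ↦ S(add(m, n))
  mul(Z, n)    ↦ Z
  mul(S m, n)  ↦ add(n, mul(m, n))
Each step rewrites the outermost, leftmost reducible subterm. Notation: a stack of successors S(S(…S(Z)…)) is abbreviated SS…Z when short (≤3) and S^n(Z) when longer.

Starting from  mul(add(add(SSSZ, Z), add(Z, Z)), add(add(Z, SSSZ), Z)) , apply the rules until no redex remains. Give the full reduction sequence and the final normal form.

  start: mul(add(add(SSSZ, Z), add(Z, Z)), add(add(Z, SSSZ), Z))
  [1] mul(add(S(add(SSZ, Z)), add(Z, Z)), add(add(Z, SSSZ), Z))
  [2] mul(S(add(add(SSZ, Z), add(Z, Z))), add(add(Z, SSSZ), Z))
  [3] add(add(add(Z, SSSZ), Z), mul(add(add(SSZ, Z), add(Z, Z)), add(add(Z, SSSZ), Z)))
  [4] add(add(SSSZ, Z), mul(add(add(SSZ, Z), add(Z, Z)), add(add(Z, SSSZ), Z)))
  [5] add(S(add(SSZ, Z)), mul(add(add(SSZ, Z), add(Z, Z)), add(add(Z, SSSZ), Z)))
  [6] S(add(add(SSZ, Z), mul(add(add(SSZ, Z), add(Z, Z)), add(add(Z, SSSZ), Z))))
  [7] S(add(S(add(SZ, Z)), mul(add(add(SSZ, Z), add(Z, Z)), add(add(Z, SSSZ), Z))))
  [8] S(S(add(add(SZ, Z), mul(add(add(SSZ, Z), add(Z, Z)), add(add(Z, SSSZ), Z)))))
  [9] S(S(add(S(add(Z, Z)), mul(add(add(SSZ, Z), add(Z, Z)), add(add(Z, SSSZ), Z)))))
  [10] S(S(S(add(add(Z, Z), mul(add(add(SSZ, Z), add(Z, Z)), add(add(Z, SSSZ), Z))))))
  [11] S(S(S(add(Z, mul(add(add(SSZ, Z), add(Z, Z)), add(add(Z, SSSZ), Z))))))
  [12] S(S(S(mul(add(add(SSZ, Z), add(Z, Z)), add(add(Z, SSSZ), Z)))))
  [13] S(S(S(mul(add(S(add(SZ, Z)), add(Z, Z)), add(add(Z, SSSZ), Z)))))
  [14] S(S(S(mul(S(add(add(SZ, Z), add(Z, Z))), add(add(Z, SSSZ), Z)))))
  [15] S(S(S(add(add(add(Z, SSSZ), Z), mul(add(add(SZ, Z), add(Z, Z)), add(add(Z, SSSZ), Z))))))
  [16] S(S(S(add(add(SSSZ, Z), mul(add(add(SZ, Z), add(Z, Z)), add(add(Z, SSSZ), Z))))))
  [17] S(S(S(add(S(add(SSZ, Z)), mul(add(add(SZ, Z), add(Z, Z)), add(add(Z, SSSZ), Z))))))
  [18] S(S(S(S(add(add(SSZ, Z), mul(add(add(SZ, Z), add(Z, Z)), add(add(Z, SSSZ), Z)))))))
  [19] S(S(S(S(add(S(add(SZ, Z)), mul(add(add(SZ, Z), add(Z, Z)), add(add(Z, SSSZ), Z)))))))
  [20] S(S(S(S(S(add(add(SZ, Z), mul(add(add(SZ, Z), add(Z, Z)), add(add(Z, SSSZ), Z))))))))
  [21] S(S(S(S(S(add(S(add(Z, Z)), mul(add(add(SZ, Z), add(Z, Z)), add(add(Z, SSSZ), Z))))))))
  [22] S(S(S(S(S(S(add(add(Z, Z), mul(add(add(SZ, Z), add(Z, Z)), add(add(Z, SSSZ), Z)))))))))
  [23] S(S(S(S(S(S(add(Z, mul(add(add(SZ, Z), add(Z, Z)), add(add(Z, SSSZ), Z)))))))))
  [24] S(S(S(S(S(S(mul(add(add(SZ, Z), add(Z, Z)), add(add(Z, SSSZ), Z))))))))
  [25] S(S(S(S(S(S(mul(add(S(add(Z, Z)), add(Z, Z)), add(add(Z, SSSZ), Z))))))))
  [26] S(S(S(S(S(S(mul(S(add(add(Z, Z), add(Z, Z))), add(add(Z, SSSZ), Z))))))))
  [27] S(S(S(S(S(S(add(add(add(Z, SSSZ), Z), mul(add(add(Z, Z), add(Z, Z)), add(add(Z, SSSZ), Z)))))))))
  [28] S(S(S(S(S(S(add(add(SSSZ, Z), mul(add(add(Z, Z), add(Z, Z)), add(add(Z, SSSZ), Z)))))))))
  [29] S(S(S(S(S(S(add(S(add(SSZ, Z)), mul(add(add(Z, Z), add(Z, Z)), add(add(Z, SSSZ), Z)))))))))
  [30] S(S(S(S(S(S(S(add(add(SSZ, Z), mul(add(add(Z, Z), add(Z, Z)), add(add(Z, SSSZ), Z))))))))))
  [31] S(S(S(S(S(S(S(add(S(add(SZ, Z)), mul(add(add(Z, Z), add(Z, Z)), add(add(Z, SSSZ), Z))))))))))
  [32] S(S(S(S(S(S(S(S(add(add(SZ, Z), mul(add(add(Z, Z), add(Z, Z)), add(add(Z, SSSZ), Z)))))))))))
  [33] S(S(S(S(S(S(S(S(add(S(add(Z, Z)), mul(add(add(Z, Z), add(Z, Z)), add(add(Z, SSSZ), Z)))))))))))
  [34] S(S(S(S(S(S(S(S(S(add(add(Z, Z), mul(add(add(Z, Z), add(Z, Z)), add(add(Z, SSSZ), Z))))))))))))
  [35] S(S(S(S(S(S(S(S(S(add(Z, mul(add(add(Z, Z), add(Z, Z)), add(add(Z, SSSZ), Z))))))))))))
  [36] S(S(S(S(S(S(S(S(S(mul(add(add(Z, Z), add(Z, Z)), add(add(Z, SSSZ), Z)))))))))))
  [37] S(S(S(S(S(S(S(S(S(mul(add(Z, add(Z, Z)), add(add(Z, SSSZ), Z)))))))))))
  [38] S(S(S(S(S(S(S(S(S(mul(add(Z, Z), add(add(Z, SSSZ), Z)))))))))))
  [39] S(S(S(S(S(S(S(S(S(mul(Z, add(add(Z, SSSZ), Z)))))))))))
  [40] S^9(Z)

Answer: normal form = S^9(Z)  (in 40 steps)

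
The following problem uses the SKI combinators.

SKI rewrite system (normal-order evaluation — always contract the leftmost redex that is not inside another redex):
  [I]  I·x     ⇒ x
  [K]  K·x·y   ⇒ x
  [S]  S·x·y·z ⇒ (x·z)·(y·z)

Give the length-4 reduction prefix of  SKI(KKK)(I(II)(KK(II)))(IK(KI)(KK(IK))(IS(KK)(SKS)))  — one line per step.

Answer: after 4 steps: I(II)(KK(II))

Reduction:
  start: SKI(KKK)(I(II)(KK(II)))(IK(KI)(KK(IK))(IS(KK)(SKS)))
  [1] K(KKK)(I(KKK))(I(II)(KK(II)))(IK(KI)(KK(IK))(IS(KK)(SKS)))
  [2] KKK(I(II)(KK(II)))(IK(KI)(KK(IK))(IS(KK)(SKS)))
  [3] K(I(II)(KK(II)))(IK(KI)(KK(IK))(IS(KK)(SKS)))
  [4] I(II)(KK(II))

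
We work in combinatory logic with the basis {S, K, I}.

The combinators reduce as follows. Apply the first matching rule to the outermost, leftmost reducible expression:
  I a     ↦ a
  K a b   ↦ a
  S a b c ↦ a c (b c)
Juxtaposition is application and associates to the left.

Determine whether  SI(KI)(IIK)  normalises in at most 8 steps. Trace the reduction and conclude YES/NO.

Answer: YES — reaches normal form KI in 5 ≤ 8 steps

Reduction:
  start: SI(KI)(IIK)
  step 1: I(IIK)(KI(IIK))
  step 2: IIK(KI(IIK))
  step 3: IK(KI(IIK))
  step 4: K(KI(IIK))
  step 5: KI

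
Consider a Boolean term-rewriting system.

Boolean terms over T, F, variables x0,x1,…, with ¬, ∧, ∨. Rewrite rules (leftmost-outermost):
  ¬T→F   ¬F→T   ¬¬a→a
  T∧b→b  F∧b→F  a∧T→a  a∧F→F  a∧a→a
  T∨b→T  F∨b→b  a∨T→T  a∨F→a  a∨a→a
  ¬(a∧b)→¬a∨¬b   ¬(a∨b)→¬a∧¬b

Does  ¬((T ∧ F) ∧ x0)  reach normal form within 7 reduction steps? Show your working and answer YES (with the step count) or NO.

  start: ¬((T ∧ F) ∧ x0)
  [1] ¬(T ∧ F) ∨ ¬x0
  [2] (¬T ∨ ¬F) ∨ ¬x0
  [3] (F ∨ ¬F) ∨ ¬x0
  [4] ¬F ∨ ¬x0
  [5] T ∨ ¬x0
  [6] T

Answer: YES — reaches normal form T in 6 ≤ 7 steps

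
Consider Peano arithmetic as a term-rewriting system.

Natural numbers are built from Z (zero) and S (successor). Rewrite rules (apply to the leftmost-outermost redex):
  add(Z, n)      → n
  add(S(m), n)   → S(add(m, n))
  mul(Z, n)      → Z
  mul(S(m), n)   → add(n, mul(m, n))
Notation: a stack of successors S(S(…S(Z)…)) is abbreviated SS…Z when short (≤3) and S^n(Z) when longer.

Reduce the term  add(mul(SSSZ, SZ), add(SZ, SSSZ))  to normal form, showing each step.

  start: add(mul(SSSZ, SZ), add(SZ, SSSZ))
  [1] add(add(SZ, mul(SSZ, SZ)), add(SZ, SSSZ))
  [2] add(S(add(Z, mul(SSZ, SZ))), add(SZ, SSSZ))
  [3] S(add(add(Z, mul(SSZ, SZ)), add(SZ, SSSZ)))
  [4] S(add(mul(SSZ, SZ), add(SZ, SSSZ)))
  [5] S(add(add(SZ, mul(SZ, SZ)), add(SZ, SSSZ)))
  [6] S(add(S(add(Z, mul(SZ, SZ))), add(SZ, SSSZ)))
  [7] S(S(add(add(Z, mul(SZ, SZ)), add(SZ, SSSZ))))
  [8] S(S(add(mul(SZ, SZ), add(SZ, SSSZ))))
  [9] S(S(add(add(SZ, mul(Z, SZ)), add(SZ, SSSZ))))
  [10] S(S(add(S(add(Z, mul(Z, SZ))), add(SZ, SSSZ))))
  [11] S(S(S(add(add(Z, mul(Z, SZ)), add(SZ, SSSZ)))))
  [12] S(S(S(add(mul(Z, SZ), add(SZ, SSSZ)))))
  [13] S(S(S(add(Z, add(SZ, SSSZ)))))
  [14] S(S(S(add(SZ, SSSZ))))
  [15] S(S(S(S(add(Z, SSSZ)))))
  [16] S^7(Z)

Answer: normal form = S^7(Z)  (in 16 steps)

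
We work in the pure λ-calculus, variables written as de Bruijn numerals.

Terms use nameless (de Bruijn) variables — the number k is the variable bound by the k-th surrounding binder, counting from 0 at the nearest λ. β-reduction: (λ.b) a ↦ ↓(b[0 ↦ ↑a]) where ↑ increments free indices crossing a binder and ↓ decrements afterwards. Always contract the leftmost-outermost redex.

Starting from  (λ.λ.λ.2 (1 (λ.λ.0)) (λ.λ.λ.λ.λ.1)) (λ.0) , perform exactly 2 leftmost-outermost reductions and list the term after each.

  start: (λ.λ.λ.2 (1 (λ.λ.0)) (λ.λ.λ.λ.λ.1)) (λ.0)
  [1] λ.λ.(λ.0) (1 (λ.λ.0)) (λ.λ.λ.λ.λ.1)
  [2] λ.λ.1 (λ.λ.0) (λ.λ.λ.λ.λ.1)

Answer: after 2 steps: λ.λ.1 (λ.λ.0) (λ.λ.λ.λ.λ.1)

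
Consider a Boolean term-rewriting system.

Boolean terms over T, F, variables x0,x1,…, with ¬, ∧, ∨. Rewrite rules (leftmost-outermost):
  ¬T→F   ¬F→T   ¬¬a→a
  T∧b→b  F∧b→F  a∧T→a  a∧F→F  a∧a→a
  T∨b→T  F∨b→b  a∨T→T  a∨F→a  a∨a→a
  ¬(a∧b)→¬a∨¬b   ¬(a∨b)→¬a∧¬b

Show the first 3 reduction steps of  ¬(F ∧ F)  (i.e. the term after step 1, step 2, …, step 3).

Answer: after 3 steps: T

Reduction:
  start: ¬(F ∧ F)
  step 1: ¬F ∨ ¬F
  step 2: ¬F
  step 3: T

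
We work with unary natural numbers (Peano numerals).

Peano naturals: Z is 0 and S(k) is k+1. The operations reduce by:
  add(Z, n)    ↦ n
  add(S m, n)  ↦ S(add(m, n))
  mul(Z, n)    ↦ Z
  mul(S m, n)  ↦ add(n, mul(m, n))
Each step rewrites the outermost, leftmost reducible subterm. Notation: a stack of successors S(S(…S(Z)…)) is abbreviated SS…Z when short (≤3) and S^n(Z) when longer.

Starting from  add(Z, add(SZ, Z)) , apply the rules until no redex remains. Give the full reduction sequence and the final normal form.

  start: add(Z, add(SZ, Z))
  →1  add(SZ, Z)
  →2  S(add(Z, Z))
  →3  SZ

Answer: normal form = SZ  (in 3 steps)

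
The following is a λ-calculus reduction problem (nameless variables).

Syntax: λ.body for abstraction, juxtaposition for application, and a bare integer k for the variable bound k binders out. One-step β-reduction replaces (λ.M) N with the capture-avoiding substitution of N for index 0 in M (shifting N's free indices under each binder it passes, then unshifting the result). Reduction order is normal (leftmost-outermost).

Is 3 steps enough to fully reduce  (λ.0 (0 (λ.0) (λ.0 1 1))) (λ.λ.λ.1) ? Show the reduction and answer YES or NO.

  start: (λ.0 (0 (λ.0) (λ.0 1 1))) (λ.λ.λ.1)
  →1  (λ.λ.λ.1) ((λ.λ.λ.1) (λ.0) (λ.0 (λ.λ.λ.1) (λ.λ.λ.1)))
  →2  λ.λ.1

Answer: YES — reaches normal form λ.λ.1 in 2 ≤ 3 steps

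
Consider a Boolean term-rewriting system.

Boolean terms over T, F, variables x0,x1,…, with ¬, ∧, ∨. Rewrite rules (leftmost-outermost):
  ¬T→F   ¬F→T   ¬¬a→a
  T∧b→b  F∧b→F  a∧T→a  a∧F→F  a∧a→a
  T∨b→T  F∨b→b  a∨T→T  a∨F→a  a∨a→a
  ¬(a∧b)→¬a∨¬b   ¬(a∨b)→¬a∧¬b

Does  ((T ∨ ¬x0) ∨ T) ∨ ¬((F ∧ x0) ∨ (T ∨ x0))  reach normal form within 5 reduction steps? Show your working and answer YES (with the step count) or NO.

  start: ((T ∨ ¬x0) ∨ T) ∨ ¬((F ∧ x0) ∨ (T ∨ x0))
  [1] T ∨ ¬((F ∧ x0) ∨ (T ∨ x0))
  [2] T

Answer: YES — reaches normal form T in 2 ≤ 5 steps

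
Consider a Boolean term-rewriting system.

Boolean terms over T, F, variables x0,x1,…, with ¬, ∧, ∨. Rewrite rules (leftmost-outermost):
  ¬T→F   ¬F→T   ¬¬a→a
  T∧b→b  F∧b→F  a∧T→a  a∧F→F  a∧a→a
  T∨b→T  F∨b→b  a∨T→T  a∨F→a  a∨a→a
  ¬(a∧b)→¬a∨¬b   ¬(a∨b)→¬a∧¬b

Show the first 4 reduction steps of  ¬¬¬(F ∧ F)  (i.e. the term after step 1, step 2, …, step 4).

  start: ¬¬¬(F ∧ F)
  [1] ¬(F ∧ F)
  [2] ¬F ∨ ¬F
  [3] ¬F
  [4] T

Answer: after 4 steps: T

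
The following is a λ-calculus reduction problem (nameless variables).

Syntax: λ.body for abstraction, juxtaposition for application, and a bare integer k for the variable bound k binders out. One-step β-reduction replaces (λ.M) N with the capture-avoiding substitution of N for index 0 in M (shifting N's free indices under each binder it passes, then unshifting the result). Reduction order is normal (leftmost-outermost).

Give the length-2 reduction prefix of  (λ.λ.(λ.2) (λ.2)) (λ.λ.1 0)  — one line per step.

  start: (λ.λ.(λ.2) (λ.2)) (λ.λ.1 0)
  →1  λ.(λ.λ.λ.1 0) (λ.λ.λ.1 0)
  →2  λ.λ.λ.1 0

Answer: after 2 steps: λ.λ.λ.1 0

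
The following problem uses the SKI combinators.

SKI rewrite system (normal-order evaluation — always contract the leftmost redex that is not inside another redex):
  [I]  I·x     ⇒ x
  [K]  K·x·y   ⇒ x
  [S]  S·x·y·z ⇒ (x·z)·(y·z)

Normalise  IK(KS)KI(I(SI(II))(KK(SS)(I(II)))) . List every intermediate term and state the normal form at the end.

  start: IK(KS)KI(I(SI(II))(KK(SS)(I(II))))
  step 1: K(KS)KI(I(SI(II))(KK(SS)(I(II))))
  step 2: KSI(I(SI(II))(KK(SS)(I(II))))
  step 3: S(I(SI(II))(KK(SS)(I(II))))
  step 4: S(SI(II)(KK(SS)(I(II))))
  step 5: S(I(KK(SS)(I(II)))(II(KK(SS)(I(II)))))
  step 6: S(KK(SS)(I(II))(II(KK(SS)(I(II)))))
  step 7: S(K(I(II))(II(KK(SS)(I(II)))))
  step 8: S(I(II))
  step 9: S(II)
  step 10: SI

Answer: normal form = SI  (in 10 steps)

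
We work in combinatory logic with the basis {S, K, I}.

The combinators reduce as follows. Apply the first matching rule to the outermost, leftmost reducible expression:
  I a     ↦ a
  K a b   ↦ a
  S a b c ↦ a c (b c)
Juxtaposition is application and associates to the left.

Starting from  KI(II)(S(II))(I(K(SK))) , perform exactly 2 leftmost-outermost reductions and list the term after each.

  start: KI(II)(S(II))(I(K(SK)))
  →1  I(S(II))(I(K(SK)))
  →2  S(II)(I(K(SK)))

Answer: after 2 steps: S(II)(I(K(SK)))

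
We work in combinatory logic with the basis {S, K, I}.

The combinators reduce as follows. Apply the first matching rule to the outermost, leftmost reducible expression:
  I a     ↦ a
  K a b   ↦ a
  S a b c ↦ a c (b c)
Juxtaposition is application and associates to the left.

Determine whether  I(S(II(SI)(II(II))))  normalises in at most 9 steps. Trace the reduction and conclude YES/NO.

  start: I(S(II(SI)(II(II))))
  step 1: S(II(SI)(II(II)))
  step 2: S(I(SI)(II(II)))
  step 3: S(SI(II(II)))
  step 4: S(SI(I(II)))
  step 5: S(SI(II))
  step 6: S(SII)

Answer: YES — reaches normal form S(SII) in 6 ≤ 9 steps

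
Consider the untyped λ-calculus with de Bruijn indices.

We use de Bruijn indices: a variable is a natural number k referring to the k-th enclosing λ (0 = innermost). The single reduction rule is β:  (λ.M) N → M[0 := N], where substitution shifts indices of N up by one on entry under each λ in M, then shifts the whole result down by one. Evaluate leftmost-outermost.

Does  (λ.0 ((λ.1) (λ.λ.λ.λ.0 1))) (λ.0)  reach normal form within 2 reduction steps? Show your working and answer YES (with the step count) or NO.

  start: (λ.0 ((λ.1) (λ.λ.λ.λ.0 1))) (λ.0)
  →1  (λ.0) ((λ.λ.0) (λ.λ.λ.λ.0 1))
  →2  (λ.λ.0) (λ.λ.λ.λ.0 1)

Answer: NO — after 2 steps the term is (λ.λ.0) (λ.λ.λ.λ.0 1), not yet normal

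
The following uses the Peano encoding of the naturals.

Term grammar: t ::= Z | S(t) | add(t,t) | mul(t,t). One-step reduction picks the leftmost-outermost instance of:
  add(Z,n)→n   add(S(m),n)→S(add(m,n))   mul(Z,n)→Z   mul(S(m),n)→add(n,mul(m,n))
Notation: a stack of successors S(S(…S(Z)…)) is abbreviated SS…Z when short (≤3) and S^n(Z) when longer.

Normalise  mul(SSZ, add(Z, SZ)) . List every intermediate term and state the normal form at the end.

  start: mul(SSZ, add(Z, SZ))
  [1] add(add(Z, SZ), mul(SZ, add(Z, SZ)))
  [2] add(SZ, mul(SZ, add(Z, SZ)))
  [3] S(add(Z, mul(SZ, add(Z, SZ))))
  [4] S(mul(SZ, add(Z, SZ)))
  [5] S(add(add(Z, SZ), mul(Z, add(Z, SZ))))
  [6] S(add(SZ, mul(Z, add(Z, SZ))))
  [7] S(S(add(Z, mul(Z, add(Z, SZ)))))
  [8] S(S(mul(Z, add(Z, SZ))))
  [9] SSZ

Answer: normal form = SSZ  (in 9 steps)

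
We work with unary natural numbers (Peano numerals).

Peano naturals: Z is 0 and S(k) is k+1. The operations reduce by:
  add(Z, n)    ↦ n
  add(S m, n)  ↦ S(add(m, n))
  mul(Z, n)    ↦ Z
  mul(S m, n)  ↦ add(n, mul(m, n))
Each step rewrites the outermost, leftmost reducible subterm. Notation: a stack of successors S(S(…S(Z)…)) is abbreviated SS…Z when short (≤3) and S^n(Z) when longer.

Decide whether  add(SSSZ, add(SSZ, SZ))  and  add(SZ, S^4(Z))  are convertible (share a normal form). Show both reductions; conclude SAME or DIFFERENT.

Term A:
  start: add(SSSZ, add(SSZ, SZ))
  [1] S(add(SSZ, add(SSZ, SZ)))
  [2] S(S(add(SZ, add(SSZ, SZ))))
  [3] S(S(S(add(Z, add(SSZ, SZ)))))
  [4] S(S(S(add(SSZ, SZ))))
  [5] S(S(S(S(add(SZ, SZ)))))
  [6] S(S(S(S(S(add(Z, SZ))))))
  [7] S^6(Z)

Term B:
  start: add(SZ, S^4(Z))
  [1] S(add(Z, S^4(Z)))
  [2] S^5(Z)

Answer: DIFFERENT — A ⇓ S^6(Z), B ⇓ S^5(Z)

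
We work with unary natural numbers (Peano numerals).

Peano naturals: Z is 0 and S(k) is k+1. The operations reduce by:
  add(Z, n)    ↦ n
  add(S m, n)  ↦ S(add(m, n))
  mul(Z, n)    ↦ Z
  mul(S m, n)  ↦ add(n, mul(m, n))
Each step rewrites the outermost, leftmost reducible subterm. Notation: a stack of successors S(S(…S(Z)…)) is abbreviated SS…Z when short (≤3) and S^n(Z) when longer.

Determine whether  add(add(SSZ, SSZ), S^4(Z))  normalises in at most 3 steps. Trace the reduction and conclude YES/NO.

  start: add(add(SSZ, SSZ), S^4(Z))
  step 1: add(S(add(SZ, SSZ)), S^4(Z))
  step 2: S(add(add(SZ, SSZ), S^4(Z)))
  step 3: S(add(S(add(Z, SSZ)), S^4(Z)))

Answer: NO — after 3 steps the term is S(add(S(add(Z, SSZ)), S^4(Z))), not yet normal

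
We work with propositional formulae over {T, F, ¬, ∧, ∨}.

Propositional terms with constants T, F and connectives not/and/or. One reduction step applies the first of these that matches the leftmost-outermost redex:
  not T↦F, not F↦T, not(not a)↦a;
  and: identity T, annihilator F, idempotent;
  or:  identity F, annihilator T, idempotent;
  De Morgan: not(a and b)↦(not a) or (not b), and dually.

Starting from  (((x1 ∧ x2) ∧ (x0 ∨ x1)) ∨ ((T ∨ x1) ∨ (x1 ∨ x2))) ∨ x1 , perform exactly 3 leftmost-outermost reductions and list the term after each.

  start: (((x1 ∧ x2) ∧ (x0 ∨ x1)) ∨ ((T ∨ x1) ∨ (x1 ∨ x2))) ∨ x1
  step 1: (((x1 ∧ x2) ∧ (x0 ∨ x1)) ∨ (T ∨ (x1 ∨ x2))) ∨ x1
  step 2: (((x1 ∧ x2) ∧ (x0 ∨ x1)) ∨ T) ∨ x1
  step 3: T ∨ x1

Answer: after 3 steps: T ∨ x1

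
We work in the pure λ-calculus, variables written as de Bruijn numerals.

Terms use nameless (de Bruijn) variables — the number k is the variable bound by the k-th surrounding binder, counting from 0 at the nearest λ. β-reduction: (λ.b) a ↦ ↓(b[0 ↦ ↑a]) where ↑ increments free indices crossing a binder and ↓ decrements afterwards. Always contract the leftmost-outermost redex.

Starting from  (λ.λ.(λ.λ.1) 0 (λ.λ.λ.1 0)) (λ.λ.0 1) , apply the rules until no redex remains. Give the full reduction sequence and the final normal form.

  start: (λ.λ.(λ.λ.1) 0 (λ.λ.λ.1 0)) (λ.λ.0 1)
  [1] λ.(λ.λ.1) 0 (λ.λ.λ.1 0)
  [2] λ.(λ.1) (λ.λ.λ.1 0)
  [3] λ.0

Answer: normal form = λ.0  (in 3 steps)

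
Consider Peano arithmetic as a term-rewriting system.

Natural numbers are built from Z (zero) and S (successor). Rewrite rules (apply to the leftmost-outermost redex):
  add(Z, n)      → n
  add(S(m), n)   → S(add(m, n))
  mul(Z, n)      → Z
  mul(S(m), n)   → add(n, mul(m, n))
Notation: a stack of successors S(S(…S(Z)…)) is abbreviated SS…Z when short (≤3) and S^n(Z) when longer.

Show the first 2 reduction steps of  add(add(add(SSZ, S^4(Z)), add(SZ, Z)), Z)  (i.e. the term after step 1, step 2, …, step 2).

  start: add(add(add(SSZ, S^4(Z)), add(SZ, Z)), Z)
  step 1: add(add(S(add(SZ, S^4(Z))), add(SZ, Z)), Z)
  step 2: add(S(add(add(SZ, S^4(Z)), add(SZ, Z))), Z)

Answer: after 2 steps: add(S(add(add(SZ, S^4(Z)), add(SZ, Z))), Z)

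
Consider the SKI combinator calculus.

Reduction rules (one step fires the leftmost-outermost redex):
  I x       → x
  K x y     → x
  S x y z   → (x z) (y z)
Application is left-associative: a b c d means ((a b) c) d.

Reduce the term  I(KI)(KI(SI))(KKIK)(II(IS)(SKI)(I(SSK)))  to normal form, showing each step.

  start: I(KI)(KI(SI))(KKIK)(II(IS)(SKI)(I(SSK)))
  →1  KI(KI(SI))(KKIK)(II(IS)(SKI)(I(SSK)))
  →2  I(KKIK)(II(IS)(SKI)(I(SSK)))
  →3  KKIK(II(IS)(SKI)(I(SSK)))
  →4  KK(II(IS)(SKI)(I(SSK)))
  →5  K

Answer: normal form = K  (in 5 steps)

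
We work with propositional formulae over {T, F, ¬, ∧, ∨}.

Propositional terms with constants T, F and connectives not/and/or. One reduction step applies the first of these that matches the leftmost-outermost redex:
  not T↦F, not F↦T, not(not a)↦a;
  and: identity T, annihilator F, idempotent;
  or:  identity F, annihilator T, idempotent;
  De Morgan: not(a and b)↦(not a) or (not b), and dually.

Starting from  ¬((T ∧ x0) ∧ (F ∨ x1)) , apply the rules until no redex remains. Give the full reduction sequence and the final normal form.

  start: ¬((T ∧ x0) ∧ (F ∨ x1))
  →1  ¬(T ∧ x0) ∨ ¬(F ∨ x1)
  →2  (¬T ∨ ¬x0) ∨ ¬(F ∨ x1)
  →3  (F ∨ ¬x0) ∨ ¬(F ∨ x1)
  →4  ¬x0 ∨ ¬(F ∨ x1)
  →5  ¬x0 ∨ (¬F ∧ ¬x1)
  →6  ¬x0 ∨ (T ∧ ¬x1)
  →7  ¬x0 ∨ ¬x1

Answer: normal form = ¬x0 ∨ ¬x1  (in 7 steps)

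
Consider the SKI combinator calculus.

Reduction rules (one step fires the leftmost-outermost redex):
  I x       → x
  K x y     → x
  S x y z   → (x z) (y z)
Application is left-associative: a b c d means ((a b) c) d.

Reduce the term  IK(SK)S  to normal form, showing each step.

Answer: normal form = SK  (in 2 steps)

Working:
  start: IK(SK)S
  →1  K(SK)S
  →2  SK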